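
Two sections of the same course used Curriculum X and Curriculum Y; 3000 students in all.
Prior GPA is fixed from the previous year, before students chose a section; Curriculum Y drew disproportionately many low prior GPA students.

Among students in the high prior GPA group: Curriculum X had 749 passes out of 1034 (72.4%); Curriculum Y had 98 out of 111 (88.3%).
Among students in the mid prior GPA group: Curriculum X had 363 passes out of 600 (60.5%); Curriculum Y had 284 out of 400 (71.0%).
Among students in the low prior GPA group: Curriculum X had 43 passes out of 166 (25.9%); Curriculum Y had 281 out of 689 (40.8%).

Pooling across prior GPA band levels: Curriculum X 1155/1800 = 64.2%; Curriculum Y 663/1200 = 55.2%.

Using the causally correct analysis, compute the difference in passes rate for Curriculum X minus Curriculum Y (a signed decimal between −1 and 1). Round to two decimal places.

The imbalance in prior GPA band arose from how students were allocated, not from anything the teaching method did; and prior GPA band independently affects the outcome. The pooled gap is confounded — condition on prior GPA band.
Adjusting over the population distribution of prior GPA band: 0.382·(0.724−0.883) + 0.333·(0.605−0.710) + 0.285·(0.259−0.408) = -0.138.

-0.14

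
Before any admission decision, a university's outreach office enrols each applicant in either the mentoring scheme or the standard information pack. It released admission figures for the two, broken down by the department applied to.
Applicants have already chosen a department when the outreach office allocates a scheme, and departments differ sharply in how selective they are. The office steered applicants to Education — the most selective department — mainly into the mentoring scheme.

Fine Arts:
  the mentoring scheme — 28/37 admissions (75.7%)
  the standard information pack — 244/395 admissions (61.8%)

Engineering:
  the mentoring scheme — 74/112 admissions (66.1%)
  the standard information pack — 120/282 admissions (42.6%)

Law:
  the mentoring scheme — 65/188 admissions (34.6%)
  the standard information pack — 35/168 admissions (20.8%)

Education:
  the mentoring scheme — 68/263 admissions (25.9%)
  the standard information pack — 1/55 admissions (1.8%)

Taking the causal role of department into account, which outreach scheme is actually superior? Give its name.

Department satisfies the back-door criterion: it is not a descendant of the outreach scheme, and it blocks the spurious path from outreach scheme to outcome. Adjusting for it (i.e., using the within-department rates) gives the causal effect.
Within each level — Fine Arts: 75.7% vs 61.8%; Engineering: 66.1% vs 42.6%; Law: 34.6% vs 20.8%; Education: 25.9% vs 1.8% — the mentoring scheme is higher every time.

the mentoring scheme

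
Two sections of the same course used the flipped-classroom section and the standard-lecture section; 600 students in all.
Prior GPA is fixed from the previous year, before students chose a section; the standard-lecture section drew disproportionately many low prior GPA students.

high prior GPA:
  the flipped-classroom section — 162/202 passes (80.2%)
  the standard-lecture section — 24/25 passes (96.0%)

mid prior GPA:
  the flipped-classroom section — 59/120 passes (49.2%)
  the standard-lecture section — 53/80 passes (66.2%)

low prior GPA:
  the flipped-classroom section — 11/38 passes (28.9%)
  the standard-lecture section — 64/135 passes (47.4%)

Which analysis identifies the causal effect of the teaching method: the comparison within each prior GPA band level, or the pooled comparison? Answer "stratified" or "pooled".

Here prior GPA band is a common cause — it drives both which teaching method a case falls under and the outcome. The crude comparison mixes populations; the stratum-specific rates are the causally relevant ones.
Within each level — high prior GPA: 80.2% vs 96.0%; mid prior GPA: 49.2% vs 66.2%; low prior GPA: 28.9% vs 47.4% — the standard-lecture section is higher every time.

stratified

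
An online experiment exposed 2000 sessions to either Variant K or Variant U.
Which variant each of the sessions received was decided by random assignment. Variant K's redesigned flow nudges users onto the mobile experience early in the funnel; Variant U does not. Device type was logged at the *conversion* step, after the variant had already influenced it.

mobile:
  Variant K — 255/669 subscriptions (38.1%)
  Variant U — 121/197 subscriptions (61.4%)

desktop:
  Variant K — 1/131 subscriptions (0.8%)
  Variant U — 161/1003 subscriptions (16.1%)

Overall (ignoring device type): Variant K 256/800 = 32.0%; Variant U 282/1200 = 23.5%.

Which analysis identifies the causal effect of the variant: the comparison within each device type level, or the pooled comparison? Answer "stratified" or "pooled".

The device type-specific comparison favours Variant U throughout, but the pooled figures favour Variant K. The question is whether to condition on device type.
The distribution of device type is itself part of what the variant does — it is an intermediate outcome. Holding it fixed would remove that part of the effect; the total effect is the pooled difference.
Pooled: Variant K 32.0% vs Variant U 23.5%; Variant K is higher overall.

pooled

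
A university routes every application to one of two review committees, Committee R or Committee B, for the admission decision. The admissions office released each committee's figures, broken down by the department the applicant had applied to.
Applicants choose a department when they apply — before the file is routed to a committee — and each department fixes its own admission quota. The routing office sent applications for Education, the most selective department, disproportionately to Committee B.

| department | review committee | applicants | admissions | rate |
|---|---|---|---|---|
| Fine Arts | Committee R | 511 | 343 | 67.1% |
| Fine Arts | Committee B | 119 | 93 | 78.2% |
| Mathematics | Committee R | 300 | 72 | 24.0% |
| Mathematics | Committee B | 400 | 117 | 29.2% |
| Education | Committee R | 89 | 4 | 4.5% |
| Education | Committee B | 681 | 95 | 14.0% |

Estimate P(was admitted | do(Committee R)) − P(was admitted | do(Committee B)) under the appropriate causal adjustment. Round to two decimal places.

-0.09

Department is set before the review committee has any effect — it is not caused by the review committee — and it independently drives the outcome. That makes it a confounder, so the causal comparison is within department levels.
Adjusting over the population distribution of department: 0.300·(0.671−0.782) + 0.333·(0.240−0.292) + 0.367·(0.045−0.140) = -0.085.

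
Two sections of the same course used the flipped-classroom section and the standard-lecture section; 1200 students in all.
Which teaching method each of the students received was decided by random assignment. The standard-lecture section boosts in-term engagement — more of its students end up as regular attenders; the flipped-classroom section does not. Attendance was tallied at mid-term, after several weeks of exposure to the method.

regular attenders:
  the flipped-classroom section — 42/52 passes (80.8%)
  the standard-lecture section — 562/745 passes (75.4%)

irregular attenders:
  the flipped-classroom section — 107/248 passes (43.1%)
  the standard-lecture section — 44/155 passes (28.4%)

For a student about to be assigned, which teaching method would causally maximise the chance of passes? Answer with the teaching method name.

the standard-lecture section

Mid-term attendance is downstream of the teaching method. One should not condition on a consequence of treatment, so the overall rates are the right comparison.
Pooled: the flipped-classroom section 49.7% vs the standard-lecture section 67.3%; the standard-lecture section is higher overall.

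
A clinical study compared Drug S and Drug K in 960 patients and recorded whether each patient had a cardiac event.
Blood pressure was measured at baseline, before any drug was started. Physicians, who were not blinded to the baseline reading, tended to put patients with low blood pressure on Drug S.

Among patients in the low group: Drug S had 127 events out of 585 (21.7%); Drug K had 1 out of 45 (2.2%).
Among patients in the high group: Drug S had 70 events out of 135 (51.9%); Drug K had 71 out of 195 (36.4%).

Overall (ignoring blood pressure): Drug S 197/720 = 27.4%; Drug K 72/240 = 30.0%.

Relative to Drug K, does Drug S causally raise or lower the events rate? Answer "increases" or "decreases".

The blood pressure-specific comparison favours Drug K throughout, but the pooled figures favour Drug S. The question is whether to condition on blood pressure.
Blood pressure differs across drugs for reasons unrelated to any effect of the drug itself, and it separately predicts the outcome — a classic confounder. We must compare within blood pressure levels.
Within each level — low: 21.7% vs 2.2%; high: 51.9% vs 36.4% — Drug K is lower every time.

increases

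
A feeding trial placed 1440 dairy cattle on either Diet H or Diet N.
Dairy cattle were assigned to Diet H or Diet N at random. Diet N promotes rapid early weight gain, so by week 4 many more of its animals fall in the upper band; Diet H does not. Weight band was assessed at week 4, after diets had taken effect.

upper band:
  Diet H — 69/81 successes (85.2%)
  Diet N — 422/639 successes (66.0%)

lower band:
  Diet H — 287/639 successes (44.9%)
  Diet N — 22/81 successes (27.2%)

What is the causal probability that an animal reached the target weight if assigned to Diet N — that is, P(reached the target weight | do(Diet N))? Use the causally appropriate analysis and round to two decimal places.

0.62

Within every week-4 weight band level Diet H has the higher rate, yet pooled Diet N does — Simpson's reversal.
The distribution of week-4 weight band is itself part of what the diet does — it is an intermediate outcome. Holding it fixed would remove that part of the effect; the total effect is the pooled difference.
So P(outcome | do(Diet N)) is just the pooled rate for Diet N: 444/720 = 0.617.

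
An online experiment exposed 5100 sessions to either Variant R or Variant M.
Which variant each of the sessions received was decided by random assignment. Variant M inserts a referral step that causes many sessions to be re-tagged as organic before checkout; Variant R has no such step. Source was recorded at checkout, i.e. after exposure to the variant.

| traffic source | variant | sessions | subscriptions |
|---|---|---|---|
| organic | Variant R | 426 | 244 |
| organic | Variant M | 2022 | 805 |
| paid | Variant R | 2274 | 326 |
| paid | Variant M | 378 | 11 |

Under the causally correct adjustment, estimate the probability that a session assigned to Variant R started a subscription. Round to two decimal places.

Stratifying would compare variants among sessions the variants themselves sorted into traffic source groups — a form of selection on an intermediate. The unconditioned pooled rates give the total causal effect.
So P(outcome | do(Variant R)) is just the pooled rate for Variant R: 570/2700 = 0.211.

0.21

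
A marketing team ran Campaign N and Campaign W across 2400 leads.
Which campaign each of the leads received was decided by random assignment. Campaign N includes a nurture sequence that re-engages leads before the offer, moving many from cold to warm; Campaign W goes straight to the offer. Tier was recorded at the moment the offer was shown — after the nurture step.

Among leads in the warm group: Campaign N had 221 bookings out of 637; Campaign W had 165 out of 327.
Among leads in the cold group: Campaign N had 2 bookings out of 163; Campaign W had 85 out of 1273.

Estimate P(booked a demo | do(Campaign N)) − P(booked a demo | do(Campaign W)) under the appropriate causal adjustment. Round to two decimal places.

Engagement tier is downstream of the campaign. One should not condition on a consequence of treatment, so the overall rates are the right comparison.
The causal difference is the pooled difference: 0.279 − 0.156 = +0.122.

+0.12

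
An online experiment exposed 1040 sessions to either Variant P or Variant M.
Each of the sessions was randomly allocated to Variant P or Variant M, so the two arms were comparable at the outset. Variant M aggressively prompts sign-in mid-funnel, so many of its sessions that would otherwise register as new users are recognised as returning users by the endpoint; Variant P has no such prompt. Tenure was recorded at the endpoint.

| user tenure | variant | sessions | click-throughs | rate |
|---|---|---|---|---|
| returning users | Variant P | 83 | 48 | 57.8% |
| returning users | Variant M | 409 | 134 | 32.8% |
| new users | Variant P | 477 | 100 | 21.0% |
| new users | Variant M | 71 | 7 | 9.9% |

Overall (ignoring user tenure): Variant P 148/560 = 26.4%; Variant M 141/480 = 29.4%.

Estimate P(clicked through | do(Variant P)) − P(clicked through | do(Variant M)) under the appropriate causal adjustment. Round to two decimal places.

-0.03

Within every user tenure level Variant P has the higher rate, yet pooled Variant M does — Simpson's reversal.
Because the variant influences user tenure, user tenure is a post-treatment mediator, not a confounder. Stratifying on it would bias the estimate; the causal effect is the crude pooled difference.
The causal difference is the pooled difference: 0.264 − 0.294 = -0.029.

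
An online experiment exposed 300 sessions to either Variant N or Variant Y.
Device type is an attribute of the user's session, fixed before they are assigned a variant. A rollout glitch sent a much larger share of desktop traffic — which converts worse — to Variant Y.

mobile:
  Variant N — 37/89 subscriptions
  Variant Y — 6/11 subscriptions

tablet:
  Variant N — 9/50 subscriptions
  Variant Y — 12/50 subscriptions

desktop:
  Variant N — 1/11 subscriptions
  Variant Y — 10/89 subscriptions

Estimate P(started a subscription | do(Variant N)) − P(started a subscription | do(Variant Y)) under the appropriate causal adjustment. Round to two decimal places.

-0.07

Device type differs across variants for reasons unrelated to any effect of the variant itself, and it separately predicts the outcome — a classic confounder. We must compare within device type levels.
Adjusting over the population distribution of device type: 0.333·(0.416−0.545) + 0.333·(0.180−0.240) + 0.333·(0.091−0.112) = -0.070.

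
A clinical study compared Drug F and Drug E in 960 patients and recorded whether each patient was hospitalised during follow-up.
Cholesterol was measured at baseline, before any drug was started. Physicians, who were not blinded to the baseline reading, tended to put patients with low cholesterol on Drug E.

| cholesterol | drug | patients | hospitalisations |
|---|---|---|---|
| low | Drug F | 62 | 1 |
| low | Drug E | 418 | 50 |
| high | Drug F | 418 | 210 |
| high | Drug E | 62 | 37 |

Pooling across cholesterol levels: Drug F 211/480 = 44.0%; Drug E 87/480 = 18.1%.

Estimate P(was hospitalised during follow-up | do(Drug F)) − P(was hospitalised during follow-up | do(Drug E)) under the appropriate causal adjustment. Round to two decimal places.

-0.10

Drug F is lower inside every cholesterol stratum but Drug E is lower in aggregate. Whether to stratify depends on how cholesterol relates to the drug.
The imbalance in cholesterol arose from how patients were allocated, not from anything the drug did; and cholesterol independently affects the outcome. The pooled gap is confounded — condition on cholesterol.
Adjusting over the population distribution of cholesterol: 0.500·(0.016−0.120) + 0.500·(0.502−0.597) = -0.099.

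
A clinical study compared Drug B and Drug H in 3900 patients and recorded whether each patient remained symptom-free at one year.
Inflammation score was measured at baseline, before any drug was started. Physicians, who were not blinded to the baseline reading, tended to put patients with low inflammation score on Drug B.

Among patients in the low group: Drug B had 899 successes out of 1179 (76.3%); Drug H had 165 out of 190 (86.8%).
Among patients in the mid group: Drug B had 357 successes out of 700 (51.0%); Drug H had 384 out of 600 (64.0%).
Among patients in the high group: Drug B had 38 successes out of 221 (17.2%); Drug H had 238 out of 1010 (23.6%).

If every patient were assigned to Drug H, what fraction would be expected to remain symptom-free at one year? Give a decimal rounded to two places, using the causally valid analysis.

0.59

The inflammation score-specific comparison favours Drug H throughout, but the pooled figures favour Drug B. The question is whether to condition on inflammation score.
Nothing the drug does changes inflammation score; the imbalance is an allocation artefact. With inflammation score also predicting the outcome, the pooled figure is confounded, and the within-stratum comparison is the causal one.
Standardising Drug H to the population inflammation score mix: 0.351·165/190 + 0.333·384/600 + 0.316·238/1010 = 0.593.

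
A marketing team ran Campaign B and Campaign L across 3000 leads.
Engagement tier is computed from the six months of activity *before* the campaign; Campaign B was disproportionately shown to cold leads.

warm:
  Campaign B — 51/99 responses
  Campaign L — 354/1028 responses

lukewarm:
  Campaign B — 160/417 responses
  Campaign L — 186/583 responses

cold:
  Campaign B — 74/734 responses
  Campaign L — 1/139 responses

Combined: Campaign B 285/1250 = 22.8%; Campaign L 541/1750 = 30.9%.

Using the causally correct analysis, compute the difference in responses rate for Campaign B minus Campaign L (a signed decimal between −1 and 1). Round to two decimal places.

Nothing the campaign does changes engagement tier; the imbalance is an allocation artefact. With engagement tier also predicting the outcome, the pooled figure is confounded, and the within-stratum comparison is the causal one.
Adjusting over the population distribution of engagement tier: 0.376·(0.515−0.344) + 0.333·(0.384−0.319) + 0.291·(0.101−0.007) = +0.113.

+0.11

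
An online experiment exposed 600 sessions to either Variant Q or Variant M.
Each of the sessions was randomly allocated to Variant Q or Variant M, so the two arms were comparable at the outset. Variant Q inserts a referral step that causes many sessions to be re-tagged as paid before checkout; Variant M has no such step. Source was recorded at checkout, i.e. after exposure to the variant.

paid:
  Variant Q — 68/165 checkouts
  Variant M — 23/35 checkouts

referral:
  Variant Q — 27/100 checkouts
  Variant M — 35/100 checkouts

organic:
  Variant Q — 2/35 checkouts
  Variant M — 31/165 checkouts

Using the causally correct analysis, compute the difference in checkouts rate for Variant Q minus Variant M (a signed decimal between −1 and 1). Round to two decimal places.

Within every traffic source level Variant M has the higher rate, yet pooled Variant Q does — Simpson's reversal.
The distribution of traffic source is itself part of what the variant does — it is an intermediate outcome. Holding it fixed would remove that part of the effect; the total effect is the pooled difference.
The causal difference is the pooled difference: 0.323 − 0.297 = +0.027.

+0.03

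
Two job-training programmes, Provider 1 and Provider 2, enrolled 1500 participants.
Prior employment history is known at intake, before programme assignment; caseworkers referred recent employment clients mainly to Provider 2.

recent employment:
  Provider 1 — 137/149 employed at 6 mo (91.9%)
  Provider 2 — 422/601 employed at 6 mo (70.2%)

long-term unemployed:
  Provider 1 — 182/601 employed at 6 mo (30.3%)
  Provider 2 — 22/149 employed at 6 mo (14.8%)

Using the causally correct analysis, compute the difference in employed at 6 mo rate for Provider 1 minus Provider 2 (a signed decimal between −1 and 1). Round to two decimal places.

Within every prior employment history level Provider 1 has the higher rate, yet pooled Provider 2 does — Simpson's reversal.
The imbalance in prior employment history arose from how participants were allocated, not from anything the programme did; and prior employment history independently affects the outcome. The pooled gap is confounded — condition on prior employment history.
Adjusting over the population distribution of prior employment history: 0.500·(0.919−0.702) + 0.500·(0.303−0.148) = +0.186.

+0.19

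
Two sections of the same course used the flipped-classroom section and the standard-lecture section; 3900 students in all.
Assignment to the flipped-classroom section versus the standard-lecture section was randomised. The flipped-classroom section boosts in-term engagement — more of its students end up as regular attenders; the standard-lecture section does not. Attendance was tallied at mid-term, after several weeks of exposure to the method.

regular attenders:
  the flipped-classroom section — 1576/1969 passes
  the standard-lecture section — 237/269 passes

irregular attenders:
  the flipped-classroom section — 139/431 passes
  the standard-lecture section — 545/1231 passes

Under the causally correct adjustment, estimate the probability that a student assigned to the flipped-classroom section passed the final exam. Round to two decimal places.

Within every mid-term attendance level the standard-lecture section has the higher rate, yet pooled the flipped-classroom section does — Simpson's reversal.
Mid-term attendance here is a post-treatment variable shaped by the teaching method; conditioning on it would introduce bias rather than remove it. The overall comparison is the causal one.
So P(outcome | do(the flipped-classroom section)) is just the pooled rate for the flipped-classroom section: 1715/2400 = 0.715.

0.71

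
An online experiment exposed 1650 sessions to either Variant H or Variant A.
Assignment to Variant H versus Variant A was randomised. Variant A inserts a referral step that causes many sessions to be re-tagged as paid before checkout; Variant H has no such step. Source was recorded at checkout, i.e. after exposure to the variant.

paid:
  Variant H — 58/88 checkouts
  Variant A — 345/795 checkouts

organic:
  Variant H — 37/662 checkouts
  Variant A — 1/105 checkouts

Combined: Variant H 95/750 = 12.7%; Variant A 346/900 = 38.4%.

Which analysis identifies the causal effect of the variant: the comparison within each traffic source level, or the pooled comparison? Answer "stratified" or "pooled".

pooled

Variant H is higher inside every traffic source stratum but Variant A is higher in aggregate. Whether to stratify depends on how traffic source relates to the variant.
Because the variant influences traffic source, traffic source is a post-treatment mediator, not a confounder. Stratifying on it would bias the estimate; the causal effect is the crude pooled difference.
Pooled: Variant H 12.7% vs Variant A 38.4%; Variant A is higher overall.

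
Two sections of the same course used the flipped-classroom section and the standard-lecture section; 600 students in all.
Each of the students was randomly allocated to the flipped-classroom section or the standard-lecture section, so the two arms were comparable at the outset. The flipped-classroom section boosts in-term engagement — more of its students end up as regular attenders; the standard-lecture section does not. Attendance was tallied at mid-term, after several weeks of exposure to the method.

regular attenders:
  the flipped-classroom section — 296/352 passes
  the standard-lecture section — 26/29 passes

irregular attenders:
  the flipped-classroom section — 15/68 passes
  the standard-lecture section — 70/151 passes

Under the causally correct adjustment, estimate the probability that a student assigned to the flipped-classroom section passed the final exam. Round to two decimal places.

0.74

The stratified and pooled comparisons disagree (the standard-lecture section wins within each mid-term attendance; the flipped-classroom section wins overall), so the answer turns on the causal role of mid-term attendance.
Mid-term attendance lies on the pathway teaching method → mid-term attendance → outcome, so adjusting for it blocks the indirect effect. For the total causal effect of teaching method, use the unadjusted pooled rates.
So P(outcome | do(the flipped-classroom section)) is just the pooled rate for the flipped-classroom section: 311/420 = 0.740.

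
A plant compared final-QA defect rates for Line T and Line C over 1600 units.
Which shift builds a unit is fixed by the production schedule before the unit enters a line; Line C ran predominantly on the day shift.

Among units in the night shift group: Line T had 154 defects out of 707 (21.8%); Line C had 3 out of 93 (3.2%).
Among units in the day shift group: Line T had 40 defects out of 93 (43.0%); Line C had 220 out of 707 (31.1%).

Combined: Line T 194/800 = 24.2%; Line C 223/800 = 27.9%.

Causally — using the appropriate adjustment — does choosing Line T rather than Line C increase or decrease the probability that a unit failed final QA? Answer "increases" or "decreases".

increases

Since shift is a pre-existing factor (not a product of the line) and it affects the outcome on its own, it is a confounder. The stratified rates, not the pooled rate, identify the causal effect.
Within each level — night shift: 21.8% vs 3.2%; day shift: 43.0% vs 31.1% — Line C is lower every time.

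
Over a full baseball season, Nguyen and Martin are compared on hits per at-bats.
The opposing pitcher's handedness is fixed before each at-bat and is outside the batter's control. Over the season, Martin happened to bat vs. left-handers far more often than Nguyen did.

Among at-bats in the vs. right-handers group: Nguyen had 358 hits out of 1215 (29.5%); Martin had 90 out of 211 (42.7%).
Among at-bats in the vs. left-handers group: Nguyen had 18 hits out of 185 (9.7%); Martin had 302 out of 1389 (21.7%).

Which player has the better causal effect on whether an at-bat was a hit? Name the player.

Within every pitcher handedness level Martin has the higher rate, yet pooled Nguyen does — Simpson's reversal.
Nothing the player does changes pitcher handedness; the imbalance is an allocation artefact. With pitcher handedness also predicting the outcome, the pooled figure is confounded, and the within-stratum comparison is the causal one.
Within each level — vs. right-handers: 29.5% vs 42.7%; vs. left-handers: 9.7% vs 21.7% — Martin is higher every time.

Martin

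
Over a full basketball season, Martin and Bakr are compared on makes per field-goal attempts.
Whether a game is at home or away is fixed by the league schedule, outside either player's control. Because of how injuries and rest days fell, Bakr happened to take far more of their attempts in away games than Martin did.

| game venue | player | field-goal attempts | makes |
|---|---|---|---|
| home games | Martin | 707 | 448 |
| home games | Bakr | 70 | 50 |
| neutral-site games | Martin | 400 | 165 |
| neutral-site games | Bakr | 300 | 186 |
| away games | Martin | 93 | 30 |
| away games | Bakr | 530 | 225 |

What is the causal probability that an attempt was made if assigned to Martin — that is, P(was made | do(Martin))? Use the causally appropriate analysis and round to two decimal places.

Bakr is higher inside every game venue stratum but Martin is higher in aggregate. Whether to stratify depends on how game venue relates to the player.
The imbalance in game venue arose from how field-goal attempts were allocated, not from anything the player did; and game venue independently affects the outcome. The pooled gap is confounded — condition on game venue.
Standardising Martin to the population game venue mix: 0.370·448/707 + 0.333·165/400 + 0.297·30/93 = 0.468.

0.47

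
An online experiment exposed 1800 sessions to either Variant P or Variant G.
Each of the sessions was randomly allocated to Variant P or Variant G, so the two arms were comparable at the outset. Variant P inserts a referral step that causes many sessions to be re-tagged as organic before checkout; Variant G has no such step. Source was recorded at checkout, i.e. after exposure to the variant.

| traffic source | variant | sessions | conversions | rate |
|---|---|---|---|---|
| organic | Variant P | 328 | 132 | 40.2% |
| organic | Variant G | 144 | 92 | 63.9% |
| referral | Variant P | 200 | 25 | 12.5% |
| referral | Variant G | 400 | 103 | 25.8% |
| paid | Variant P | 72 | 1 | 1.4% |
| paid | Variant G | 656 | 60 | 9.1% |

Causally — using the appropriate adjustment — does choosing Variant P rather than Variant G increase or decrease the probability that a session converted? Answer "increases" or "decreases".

Traffic source is downstream of the variant. One should not condition on a consequence of treatment, so the overall rates are the right comparison.
Pooled: Variant P 26.3% vs Variant G 21.2%; Variant P is higher overall.

increases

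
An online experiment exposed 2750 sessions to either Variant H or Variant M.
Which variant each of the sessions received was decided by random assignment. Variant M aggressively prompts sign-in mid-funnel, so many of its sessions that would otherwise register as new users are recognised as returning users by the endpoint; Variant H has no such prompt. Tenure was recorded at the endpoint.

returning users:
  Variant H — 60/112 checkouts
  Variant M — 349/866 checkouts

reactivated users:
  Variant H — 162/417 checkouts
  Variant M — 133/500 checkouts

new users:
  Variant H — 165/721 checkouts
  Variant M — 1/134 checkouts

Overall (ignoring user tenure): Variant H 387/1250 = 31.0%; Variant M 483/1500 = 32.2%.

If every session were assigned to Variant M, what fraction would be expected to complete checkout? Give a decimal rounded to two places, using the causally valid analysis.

0.32

Variant H is higher inside every user tenure stratum but Variant M is higher in aggregate. Whether to stratify depends on how user tenure relates to the variant.
Because the variant influences user tenure, user tenure is a post-treatment mediator, not a confounder. Stratifying on it would bias the estimate; the causal effect is the crude pooled difference.
So P(outcome | do(Variant M)) is just the pooled rate for Variant M: 483/1500 = 0.322.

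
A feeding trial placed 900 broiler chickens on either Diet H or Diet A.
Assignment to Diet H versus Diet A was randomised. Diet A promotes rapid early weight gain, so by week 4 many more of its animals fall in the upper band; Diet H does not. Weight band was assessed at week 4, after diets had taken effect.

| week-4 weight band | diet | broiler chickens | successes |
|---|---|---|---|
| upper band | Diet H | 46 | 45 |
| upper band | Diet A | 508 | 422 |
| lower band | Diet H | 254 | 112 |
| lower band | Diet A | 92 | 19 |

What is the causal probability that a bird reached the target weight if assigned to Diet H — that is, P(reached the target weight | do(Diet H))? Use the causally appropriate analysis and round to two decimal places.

Within every week-4 weight band level Diet H has the higher rate, yet pooled Diet A does — Simpson's reversal.
Because the diet influences week-4 weight band, week-4 weight band is a post-treatment mediator, not a confounder. Stratifying on it would bias the estimate; the causal effect is the crude pooled difference.
So P(outcome | do(Diet H)) is just the pooled rate for Diet H: 157/300 = 0.523.

0.52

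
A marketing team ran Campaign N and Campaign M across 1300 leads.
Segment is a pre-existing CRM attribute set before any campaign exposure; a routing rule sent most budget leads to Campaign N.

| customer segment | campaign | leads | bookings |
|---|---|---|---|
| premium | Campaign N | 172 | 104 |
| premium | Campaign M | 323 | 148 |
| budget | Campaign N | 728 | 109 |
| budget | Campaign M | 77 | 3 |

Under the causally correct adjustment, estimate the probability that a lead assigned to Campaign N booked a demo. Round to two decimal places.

0.32

Within every customer segment level Campaign N has the higher rate, yet pooled Campaign M does — Simpson's reversal.
Customer segment satisfies the back-door criterion: it is not a descendant of the campaign, and it blocks the spurious path from campaign to outcome. Adjusting for it (i.e., using the within-customer segment rates) gives the causal effect.
Standardising Campaign N to the population customer segment mix: 0.381·104/172 + 0.619·109/728 = 0.323.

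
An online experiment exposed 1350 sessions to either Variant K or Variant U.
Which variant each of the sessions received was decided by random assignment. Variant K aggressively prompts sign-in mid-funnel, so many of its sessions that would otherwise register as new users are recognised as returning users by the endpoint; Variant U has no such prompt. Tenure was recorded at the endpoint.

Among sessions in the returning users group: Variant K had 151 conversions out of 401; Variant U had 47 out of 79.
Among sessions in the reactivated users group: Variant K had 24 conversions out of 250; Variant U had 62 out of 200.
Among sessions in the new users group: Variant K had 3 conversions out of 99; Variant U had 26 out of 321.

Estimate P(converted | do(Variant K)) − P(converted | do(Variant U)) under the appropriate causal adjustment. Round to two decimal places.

Within every user tenure level Variant U has the higher rate, yet pooled Variant K does — Simpson's reversal.
User tenure is downstream of the variant. One should not condition on a consequence of treatment, so the overall rates are the right comparison.
The causal difference is the pooled difference: 0.237 − 0.225 = +0.012.

+0.01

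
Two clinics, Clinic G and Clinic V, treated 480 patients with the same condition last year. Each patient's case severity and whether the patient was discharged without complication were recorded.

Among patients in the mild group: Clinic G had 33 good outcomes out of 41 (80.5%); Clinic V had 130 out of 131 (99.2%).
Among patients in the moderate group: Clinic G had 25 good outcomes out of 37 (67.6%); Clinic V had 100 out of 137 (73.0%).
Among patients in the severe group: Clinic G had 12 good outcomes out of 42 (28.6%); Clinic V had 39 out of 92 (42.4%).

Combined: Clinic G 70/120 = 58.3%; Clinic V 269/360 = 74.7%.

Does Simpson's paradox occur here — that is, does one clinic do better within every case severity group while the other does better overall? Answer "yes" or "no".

Within each case severity level (mild 80.5% vs 99.2%; moderate 67.6% vs 73.0%; severe 28.6% vs 42.4%), Clinic V has the higher rate every time. Pooled: 58.3% vs 74.7% — Clinic V has the higher rate overall. They agree.

no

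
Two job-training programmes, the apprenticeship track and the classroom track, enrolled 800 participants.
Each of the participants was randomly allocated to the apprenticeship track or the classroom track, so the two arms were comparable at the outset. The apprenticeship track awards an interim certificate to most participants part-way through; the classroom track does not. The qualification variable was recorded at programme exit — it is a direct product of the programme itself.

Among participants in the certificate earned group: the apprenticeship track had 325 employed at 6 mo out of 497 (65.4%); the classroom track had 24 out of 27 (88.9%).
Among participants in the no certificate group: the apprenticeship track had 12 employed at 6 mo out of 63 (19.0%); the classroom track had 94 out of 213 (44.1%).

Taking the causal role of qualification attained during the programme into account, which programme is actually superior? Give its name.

the apprenticeship track

the classroom track is higher inside every qualification attained during the programme stratum but the apprenticeship track is higher in aggregate. Whether to stratify depends on how qualification attained during the programme relates to the programme.
The distribution of qualification attained during the programme is itself part of what the programme does — it is an intermediate outcome. Holding it fixed would remove that part of the effect; the total effect is the pooled difference.
Pooled: the apprenticeship track 60.2% vs the classroom track 49.2%; the apprenticeship track is higher overall.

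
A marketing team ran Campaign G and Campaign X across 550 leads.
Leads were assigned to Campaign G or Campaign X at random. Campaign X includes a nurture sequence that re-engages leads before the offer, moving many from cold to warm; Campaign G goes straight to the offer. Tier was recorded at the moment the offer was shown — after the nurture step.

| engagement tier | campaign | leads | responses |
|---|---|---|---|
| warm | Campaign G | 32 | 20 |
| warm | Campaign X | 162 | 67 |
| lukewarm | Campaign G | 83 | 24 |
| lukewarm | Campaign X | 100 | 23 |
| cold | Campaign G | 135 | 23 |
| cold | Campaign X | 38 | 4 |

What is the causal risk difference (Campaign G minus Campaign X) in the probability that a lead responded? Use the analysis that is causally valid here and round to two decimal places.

Because the campaign influences engagement tier, engagement tier is a post-treatment mediator, not a confounder. Stratifying on it would bias the estimate; the causal effect is the crude pooled difference.
The causal difference is the pooled difference: 0.268 − 0.313 = -0.045.

-0.05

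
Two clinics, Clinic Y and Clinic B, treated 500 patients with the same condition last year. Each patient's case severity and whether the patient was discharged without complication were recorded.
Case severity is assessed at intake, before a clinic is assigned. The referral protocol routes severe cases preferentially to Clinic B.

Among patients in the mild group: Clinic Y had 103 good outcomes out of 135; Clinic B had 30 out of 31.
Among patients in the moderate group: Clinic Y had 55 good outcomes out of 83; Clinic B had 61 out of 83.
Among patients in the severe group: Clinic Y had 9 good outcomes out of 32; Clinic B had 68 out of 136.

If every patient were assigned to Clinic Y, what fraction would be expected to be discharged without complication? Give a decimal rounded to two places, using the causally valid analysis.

The imbalance in case severity arose from how patients were allocated, not from anything the clinic did; and case severity independently affects the outcome. The pooled gap is confounded — condition on case severity.
Standardising Clinic Y to the population case severity mix: 0.332·103/135 + 0.332·55/83 + 0.336·9/32 = 0.568.

0.57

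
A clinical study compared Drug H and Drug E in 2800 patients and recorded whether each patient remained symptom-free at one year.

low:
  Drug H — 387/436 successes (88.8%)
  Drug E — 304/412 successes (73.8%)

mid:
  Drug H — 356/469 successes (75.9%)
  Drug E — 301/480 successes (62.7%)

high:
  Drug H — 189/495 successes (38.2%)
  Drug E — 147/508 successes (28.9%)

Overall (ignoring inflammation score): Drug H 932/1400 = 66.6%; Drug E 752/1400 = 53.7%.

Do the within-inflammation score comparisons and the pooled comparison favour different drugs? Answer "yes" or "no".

Within each inflammation score level (low 88.8% vs 73.8%; mid 75.9% vs 62.7%; high 38.2% vs 28.9%), Drug H has the higher rate every time. Pooled: 66.6% vs 53.7% — Drug H has the higher rate overall. They agree.

no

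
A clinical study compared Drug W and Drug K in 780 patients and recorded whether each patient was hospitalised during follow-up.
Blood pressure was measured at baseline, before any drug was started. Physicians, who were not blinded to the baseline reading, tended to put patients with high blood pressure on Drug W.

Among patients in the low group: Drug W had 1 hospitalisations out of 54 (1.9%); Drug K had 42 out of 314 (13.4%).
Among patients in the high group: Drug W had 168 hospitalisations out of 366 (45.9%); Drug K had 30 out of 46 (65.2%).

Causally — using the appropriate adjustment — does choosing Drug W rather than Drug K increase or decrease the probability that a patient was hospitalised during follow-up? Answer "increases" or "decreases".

Drug W is lower inside every blood pressure stratum but Drug K is lower in aggregate. Whether to stratify depends on how blood pressure relates to the drug.
Blood pressure differs across drugs for reasons unrelated to any effect of the drug itself, and it separately predicts the outcome — a classic confounder. We must compare within blood pressure levels.
Within each level — low: 1.9% vs 13.4%; high: 45.9% vs 65.2% — Drug W is lower every time.

decreases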